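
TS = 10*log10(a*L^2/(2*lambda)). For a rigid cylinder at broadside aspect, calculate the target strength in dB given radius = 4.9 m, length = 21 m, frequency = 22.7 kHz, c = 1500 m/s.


lambda = 1500/22700 = 0.06608 m
TS = 10*log10(4.9*21^2/(2*0.06608)) = 42.14

42.14 dB


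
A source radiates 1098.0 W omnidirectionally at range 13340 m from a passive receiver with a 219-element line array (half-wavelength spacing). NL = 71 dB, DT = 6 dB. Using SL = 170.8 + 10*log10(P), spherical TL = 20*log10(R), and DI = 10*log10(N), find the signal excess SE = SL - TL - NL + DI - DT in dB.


Step 1: SL = 170.8 + 10*log10(1098.0) = 201.21 dB
Step 2: TL = 20*log10(13340) = 82.5 dB
Step 3: DI = 10*log10(219) = 23.4 dB
Step 4: SE = SL - TL - NL + DI - DT = 201.21 - 82.5 - 71 + 23.4 - 6 = 65.11

65.11 dB


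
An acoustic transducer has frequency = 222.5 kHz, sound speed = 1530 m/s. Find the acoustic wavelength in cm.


lambda = c/f = 1530 / 222500 = 0.0069 m = 0.69 cm

0.69 cm


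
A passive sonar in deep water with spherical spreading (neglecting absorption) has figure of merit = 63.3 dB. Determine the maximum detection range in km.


At max range FOM = TL, so 20*log10(R) = 63.3
R = 10^(63.3/20) = 1462.18 m = 1.46 km

1.46 km


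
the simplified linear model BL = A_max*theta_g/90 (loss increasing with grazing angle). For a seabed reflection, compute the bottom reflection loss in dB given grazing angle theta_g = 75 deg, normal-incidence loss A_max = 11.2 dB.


9.33 dB


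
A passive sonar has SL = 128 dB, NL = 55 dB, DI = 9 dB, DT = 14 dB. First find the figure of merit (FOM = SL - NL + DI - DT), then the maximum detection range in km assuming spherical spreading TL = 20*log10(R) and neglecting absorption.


Step 1: FOM = SL - NL + DI - DT = 128 - 55 + 9 - 14 = 68 dB
Step 2: at max range FOM = TL = 20*log10(R), so R = 10^(68/20) = 2511.89 m = 2.51 km

2.51 km


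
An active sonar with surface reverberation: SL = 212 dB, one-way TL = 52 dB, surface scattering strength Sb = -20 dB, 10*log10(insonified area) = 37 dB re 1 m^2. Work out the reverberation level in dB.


RL = SL - 2*TL + Sb + 10*log10(A) = 212 - 2*52 + (-20) + 37 = 125

125 dB


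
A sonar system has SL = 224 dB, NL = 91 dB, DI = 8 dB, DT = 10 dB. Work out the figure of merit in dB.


131 dB


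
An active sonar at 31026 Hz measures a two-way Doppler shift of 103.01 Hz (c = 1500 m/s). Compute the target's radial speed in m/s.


2.49 m/s


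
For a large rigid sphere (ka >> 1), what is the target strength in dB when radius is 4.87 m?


TS = 10*log10(4.87^2 / 4) = 10*log10(5.929225) = 7.73

7.73 dB


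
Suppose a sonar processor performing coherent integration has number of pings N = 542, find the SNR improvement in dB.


Gain = 10*log10(542) = 27.34

27.34 dB


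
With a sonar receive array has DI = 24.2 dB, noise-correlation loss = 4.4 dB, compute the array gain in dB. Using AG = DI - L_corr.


19.8 dB


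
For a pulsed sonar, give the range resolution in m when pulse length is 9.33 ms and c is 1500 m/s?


dR = c*tau/2 = 1500 * 9.33e-3 / 2 = 6.9975

6.9975 m


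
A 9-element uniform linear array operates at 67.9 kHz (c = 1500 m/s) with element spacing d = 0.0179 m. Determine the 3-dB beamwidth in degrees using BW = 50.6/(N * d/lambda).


Step 1: lambda = 1500/67900 = 0.02209 m
Step 2: d/lambda = 0.0179/0.02209 = 0.8103
Step 3: BW = 50.6/(N * d/lambda) = 50.6/(9 * 0.8103) = 6.94

6.94 deg


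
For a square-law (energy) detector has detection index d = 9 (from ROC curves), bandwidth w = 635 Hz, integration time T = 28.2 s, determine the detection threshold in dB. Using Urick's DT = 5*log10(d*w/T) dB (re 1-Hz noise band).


11.53 dB


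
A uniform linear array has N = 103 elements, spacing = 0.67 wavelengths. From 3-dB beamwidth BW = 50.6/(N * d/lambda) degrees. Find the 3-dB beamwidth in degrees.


BW = 50.6 / (103 * 0.67) = 50.6 / 69.01 = 0.73

0.73 deg


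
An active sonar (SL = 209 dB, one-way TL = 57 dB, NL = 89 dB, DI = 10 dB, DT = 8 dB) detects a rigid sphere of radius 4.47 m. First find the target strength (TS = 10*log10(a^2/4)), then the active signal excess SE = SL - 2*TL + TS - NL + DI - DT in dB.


Step 1: TS = 10*log10(4.47^2/4) = 6.99 dB
Step 2: SE = SL - 2*TL + TS - NL + DI - DT = 209 - 2*57 + (6.99) - 89 + 10 - 8 = 14.99

14.99 dB


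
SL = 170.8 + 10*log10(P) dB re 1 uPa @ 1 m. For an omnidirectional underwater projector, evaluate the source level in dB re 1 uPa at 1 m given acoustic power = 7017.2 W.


209.26 dB


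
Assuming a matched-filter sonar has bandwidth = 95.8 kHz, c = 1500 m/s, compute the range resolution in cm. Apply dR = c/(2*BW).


0.78 cm


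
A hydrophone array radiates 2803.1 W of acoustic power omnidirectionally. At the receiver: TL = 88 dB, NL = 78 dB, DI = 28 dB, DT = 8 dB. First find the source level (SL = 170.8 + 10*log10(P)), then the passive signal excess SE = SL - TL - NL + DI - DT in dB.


Step 1: SL = 170.8 + 10*log10(2803.1) = 205.28 dB
Step 2: SE = SL - TL - NL + DI - DT = 205.28 - 88 - 78 + 28 - 8 = 59.28

59.28 dB


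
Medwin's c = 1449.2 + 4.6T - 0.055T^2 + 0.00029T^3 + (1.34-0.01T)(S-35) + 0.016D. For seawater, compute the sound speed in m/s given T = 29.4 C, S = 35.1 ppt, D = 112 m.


1546.17 m/s


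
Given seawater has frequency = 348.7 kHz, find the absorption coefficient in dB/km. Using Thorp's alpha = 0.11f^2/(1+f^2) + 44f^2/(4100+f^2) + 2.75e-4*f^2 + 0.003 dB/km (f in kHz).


f^2 = 121591.69
alpha = 0.11*121591.69/(1+121591.69) + 44*121591.69/(4100+121591.69) + 2.75e-4*121591.69 + 0.003 = 76.115

76.115 dB/km


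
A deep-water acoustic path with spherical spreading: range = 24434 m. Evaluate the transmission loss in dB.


TL = 20*log10(24434) = 87.76

87.76 dB


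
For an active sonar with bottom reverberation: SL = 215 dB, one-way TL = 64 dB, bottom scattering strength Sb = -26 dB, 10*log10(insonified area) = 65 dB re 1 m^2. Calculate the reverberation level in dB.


RL = SL - 2*TL + Sb + 10*log10(A) = 215 - 2*64 + (-26) + 65 = 126

126 dB


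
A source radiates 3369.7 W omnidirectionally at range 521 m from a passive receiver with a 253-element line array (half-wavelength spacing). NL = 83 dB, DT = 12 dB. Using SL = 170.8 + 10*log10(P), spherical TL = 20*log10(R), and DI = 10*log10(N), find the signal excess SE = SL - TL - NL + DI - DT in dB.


80.77 dB


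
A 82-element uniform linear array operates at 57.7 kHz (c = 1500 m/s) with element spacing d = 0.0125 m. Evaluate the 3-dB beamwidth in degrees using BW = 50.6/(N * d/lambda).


1.28 deg


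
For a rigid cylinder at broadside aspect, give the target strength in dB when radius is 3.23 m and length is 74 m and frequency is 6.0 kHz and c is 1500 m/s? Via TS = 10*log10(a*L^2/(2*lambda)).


45.49 dB


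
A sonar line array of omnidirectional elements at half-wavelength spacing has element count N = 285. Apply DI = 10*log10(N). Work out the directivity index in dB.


DI = 10*log10(285) = 24.55

24.55 dB


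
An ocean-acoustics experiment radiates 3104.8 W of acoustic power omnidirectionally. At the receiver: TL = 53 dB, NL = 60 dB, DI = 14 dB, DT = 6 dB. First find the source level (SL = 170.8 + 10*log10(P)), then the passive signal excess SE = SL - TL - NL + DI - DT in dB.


Step 1: SL = 170.8 + 10*log10(3104.8) = 205.72 dB
Step 2: SE = SL - TL - NL + DI - DT = 205.72 - 53 - 60 + 14 - 6 = 100.72

100.72 dB


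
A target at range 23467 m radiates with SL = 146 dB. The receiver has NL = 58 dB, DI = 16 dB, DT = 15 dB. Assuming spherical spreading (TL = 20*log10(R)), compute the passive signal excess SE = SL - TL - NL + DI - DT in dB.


Step 1: TL = 20*log10(23467) = 87.41 dB
Step 2: SE = 146 - 87.41 - 58 + 16 - 15 = 1.59

1.59 dB


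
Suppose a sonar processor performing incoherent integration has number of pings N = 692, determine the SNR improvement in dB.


Gain = 5*log10(692) = 14.2

14.2 dB


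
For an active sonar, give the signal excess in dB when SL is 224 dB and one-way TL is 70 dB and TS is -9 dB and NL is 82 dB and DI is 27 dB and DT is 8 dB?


SE = SL - 2*TL + TS - NL + DI - DT = 224 - 2*70 + (-9) - 82 + 27 - 8 = 12

12 dB


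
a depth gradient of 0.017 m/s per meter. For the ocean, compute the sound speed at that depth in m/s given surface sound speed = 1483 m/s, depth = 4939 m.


c = 1483 + 0.017 * 4939 = 1566.963

1566.963 m/s


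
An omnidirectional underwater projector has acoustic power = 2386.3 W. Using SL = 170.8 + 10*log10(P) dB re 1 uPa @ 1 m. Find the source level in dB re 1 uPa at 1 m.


SL = 170.8 + 10*log10(2386.3) = 170.8 + 33.78 = 204.58

204.58 dB


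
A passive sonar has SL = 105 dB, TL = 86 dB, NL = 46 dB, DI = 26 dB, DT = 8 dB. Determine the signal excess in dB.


SE = SL - TL - NL + DI - DT = 105 - 86 - 46 + 26 - 8 = -9

-9 dB


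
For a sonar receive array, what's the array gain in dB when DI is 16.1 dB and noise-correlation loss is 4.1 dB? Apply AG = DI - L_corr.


AG = DI - L_corr = 16.1 - 4.1 = 12.0

12.0 dB


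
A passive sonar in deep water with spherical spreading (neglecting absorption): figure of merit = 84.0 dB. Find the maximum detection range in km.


At max range FOM = TL, so 20*log10(R) = 84.0
R = 10^(84.0/20) = 15848.93 m = 15.85 km

15.85 km


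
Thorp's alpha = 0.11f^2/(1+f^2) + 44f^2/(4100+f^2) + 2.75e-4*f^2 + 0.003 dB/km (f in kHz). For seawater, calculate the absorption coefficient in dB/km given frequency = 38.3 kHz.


f^2 = 1466.89
alpha = 0.11*1466.89/(1+1466.89) + 44*1466.89/(4100+1466.89) + 2.75e-4*1466.89 + 0.003 = 12.11

12.11 dB/km


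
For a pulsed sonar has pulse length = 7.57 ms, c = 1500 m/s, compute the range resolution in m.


5.6775 m


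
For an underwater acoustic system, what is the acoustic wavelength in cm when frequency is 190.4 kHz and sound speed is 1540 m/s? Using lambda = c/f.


lambda = c/f = 1540 / 190400 = 0.0081 m = 0.81 cm

0.81 cm


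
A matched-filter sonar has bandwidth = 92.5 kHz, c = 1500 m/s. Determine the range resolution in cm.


dR = c/(2*BW) = 1500 / (2 * 92.5e3) = 0.0081 m = 0.81 cm

0.81 cm


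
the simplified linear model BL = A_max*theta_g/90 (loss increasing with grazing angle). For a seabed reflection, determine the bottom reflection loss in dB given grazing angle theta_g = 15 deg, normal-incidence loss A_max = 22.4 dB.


3.73 dB


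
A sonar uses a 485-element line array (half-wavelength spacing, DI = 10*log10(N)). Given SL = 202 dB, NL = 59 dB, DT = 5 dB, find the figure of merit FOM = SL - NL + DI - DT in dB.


164.86 dB


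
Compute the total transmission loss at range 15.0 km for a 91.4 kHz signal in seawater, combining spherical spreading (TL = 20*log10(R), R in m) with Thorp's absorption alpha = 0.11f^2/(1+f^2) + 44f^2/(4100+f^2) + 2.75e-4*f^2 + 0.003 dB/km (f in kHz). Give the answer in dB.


Step 1 (Thorp): alpha = 0.11*8353.96/(1+8353.96) + 44*8353.96/(4100+8353.96) + 2.75e-4*8353.96 + 0.003 = 31.925 dB/km
Step 2: TL_spread = 20*log10(15000) = 83.52 dB
Step 3: TL_abs = alpha*R = 31.925 * 15.0 = 478.88 dB
Step 4: TL_total = 83.52 + 478.88 = 562.4

562.4 dB


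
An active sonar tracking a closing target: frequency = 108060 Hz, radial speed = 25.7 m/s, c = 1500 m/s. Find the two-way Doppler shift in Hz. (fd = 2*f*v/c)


3702.86 Hz


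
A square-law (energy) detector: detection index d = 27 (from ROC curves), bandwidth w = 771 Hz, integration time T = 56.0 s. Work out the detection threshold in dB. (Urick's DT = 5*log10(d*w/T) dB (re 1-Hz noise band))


DT = 5*log10(d*w/T) = 5*log10(27 * 771 / 56.0) = 5*log10(371.73) = 12.85

12.85 dB


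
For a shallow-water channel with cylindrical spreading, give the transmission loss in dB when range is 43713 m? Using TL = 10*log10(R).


TL = 10*log10(43713) = 46.41

46.41 dB


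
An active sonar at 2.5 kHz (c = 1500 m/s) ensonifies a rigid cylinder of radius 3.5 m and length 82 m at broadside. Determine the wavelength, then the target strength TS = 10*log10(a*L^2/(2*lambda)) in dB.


Step 1: lambda = c/f = 1500/2500 = 0.6 m
Step 2: TS = 10*log10(a*L^2/(2*lambda)) = 10*log10(3.5*82^2/(2*0.6)) = 42.93

42.93 dB


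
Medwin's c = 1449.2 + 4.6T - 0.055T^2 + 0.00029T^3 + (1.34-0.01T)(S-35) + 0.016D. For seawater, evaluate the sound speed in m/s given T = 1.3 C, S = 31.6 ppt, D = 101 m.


c = 1449.2 + 4.6*1.3 - 0.055*1.3^2 + 0.00029*1.3^3 + (1.34 - 0.01*1.3)*(31.6 - 35) + 0.016*101 = 1452.19

1452.19 m/s


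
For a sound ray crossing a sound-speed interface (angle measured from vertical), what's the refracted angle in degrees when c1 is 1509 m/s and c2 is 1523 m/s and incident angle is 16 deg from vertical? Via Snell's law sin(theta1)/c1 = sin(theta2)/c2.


16.15 deg


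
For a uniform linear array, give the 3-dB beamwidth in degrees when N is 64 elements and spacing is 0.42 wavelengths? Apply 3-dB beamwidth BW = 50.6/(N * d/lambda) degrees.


1.88 deg


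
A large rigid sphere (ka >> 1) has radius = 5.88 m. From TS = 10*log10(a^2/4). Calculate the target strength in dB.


9.37 dB


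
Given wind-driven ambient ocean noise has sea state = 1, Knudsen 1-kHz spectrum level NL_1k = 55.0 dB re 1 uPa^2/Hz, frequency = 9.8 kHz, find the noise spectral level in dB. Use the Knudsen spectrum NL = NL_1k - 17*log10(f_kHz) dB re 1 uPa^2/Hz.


NL = NL_1k - 17*log10(f_kHz) = 55.0 - 17*log10(9.8) = 55.0 - (16.85) = 38.15

38.15 dB


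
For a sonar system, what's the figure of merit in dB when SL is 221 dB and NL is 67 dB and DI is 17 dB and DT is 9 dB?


FOM = SL - NL + DI - DT = 221 - 67 + 17 - 9 = 162

162 dB


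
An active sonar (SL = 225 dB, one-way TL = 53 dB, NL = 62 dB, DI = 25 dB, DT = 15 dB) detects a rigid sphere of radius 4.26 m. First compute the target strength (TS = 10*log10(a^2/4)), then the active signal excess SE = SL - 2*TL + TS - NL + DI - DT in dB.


Step 1: TS = 10*log10(4.26^2/4) = 6.57 dB
Step 2: SE = SL - 2*TL + TS - NL + DI - DT = 225 - 2*53 + (6.57) - 62 + 25 - 15 = 73.57

73.57 dB


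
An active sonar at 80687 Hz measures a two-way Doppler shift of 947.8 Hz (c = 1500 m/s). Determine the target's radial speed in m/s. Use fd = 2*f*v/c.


8.81 m/s


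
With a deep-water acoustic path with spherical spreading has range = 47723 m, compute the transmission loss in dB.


TL = 20*log10(47723) = 93.57

93.57 dB


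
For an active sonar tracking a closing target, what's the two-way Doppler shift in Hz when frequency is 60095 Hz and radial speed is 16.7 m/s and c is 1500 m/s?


1338.12 Hz


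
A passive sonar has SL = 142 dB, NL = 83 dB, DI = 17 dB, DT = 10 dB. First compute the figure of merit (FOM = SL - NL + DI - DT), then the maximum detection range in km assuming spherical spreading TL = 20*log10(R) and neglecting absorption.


Step 1: FOM = SL - NL + DI - DT = 142 - 83 + 17 - 10 = 66 dB
Step 2: at max range FOM = TL = 20*log10(R), so R = 10^(66/20) = 1995.26 m = 2.0 km

2.0 km


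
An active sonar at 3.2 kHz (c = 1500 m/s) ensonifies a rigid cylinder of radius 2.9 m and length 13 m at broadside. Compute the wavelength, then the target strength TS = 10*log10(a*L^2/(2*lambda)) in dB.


Step 1: lambda = c/f = 1500/3200 = 0.46875 m
Step 2: TS = 10*log10(a*L^2/(2*lambda)) = 10*log10(2.9*13^2/(2*0.46875)) = 27.18

27.18 dB


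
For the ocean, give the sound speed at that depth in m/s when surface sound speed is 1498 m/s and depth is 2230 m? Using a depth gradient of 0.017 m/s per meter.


1535.91 m/s


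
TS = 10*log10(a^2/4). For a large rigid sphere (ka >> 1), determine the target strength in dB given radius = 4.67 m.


TS = 10*log10(4.67^2 / 4) = 10*log10(5.452225) = 7.37

7.37 dB


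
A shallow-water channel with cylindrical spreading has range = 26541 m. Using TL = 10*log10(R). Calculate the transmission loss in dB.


TL = 10*log10(26541) = 44.24

44.24 dB


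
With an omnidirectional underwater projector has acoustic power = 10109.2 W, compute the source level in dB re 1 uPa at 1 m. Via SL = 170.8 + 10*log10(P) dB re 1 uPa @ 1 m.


SL = 170.8 + 10*log10(10109.2) = 170.8 + 40.05 = 210.85

210.85 dB


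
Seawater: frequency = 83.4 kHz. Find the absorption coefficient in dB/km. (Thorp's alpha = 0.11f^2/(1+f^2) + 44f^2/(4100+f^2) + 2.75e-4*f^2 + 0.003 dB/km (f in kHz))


29.708 dB/km


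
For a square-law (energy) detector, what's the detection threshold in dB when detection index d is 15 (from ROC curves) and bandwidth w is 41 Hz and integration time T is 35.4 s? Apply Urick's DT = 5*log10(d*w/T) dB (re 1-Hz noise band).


6.2 dB


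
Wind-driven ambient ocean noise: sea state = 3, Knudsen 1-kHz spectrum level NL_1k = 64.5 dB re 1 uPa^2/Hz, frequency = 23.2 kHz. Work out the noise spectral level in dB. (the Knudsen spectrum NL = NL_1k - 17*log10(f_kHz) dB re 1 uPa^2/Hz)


NL = NL_1k - 17*log10(f_kHz) = 64.5 - 17*log10(23.2) = 64.5 - (23.21) = 41.29

41.29 dB


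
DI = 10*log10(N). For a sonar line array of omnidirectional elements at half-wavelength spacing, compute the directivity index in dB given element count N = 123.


DI = 10*log10(123) = 20.9

20.9 dB


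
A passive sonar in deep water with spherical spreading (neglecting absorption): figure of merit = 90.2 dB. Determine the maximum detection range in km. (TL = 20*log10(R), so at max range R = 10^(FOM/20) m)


At max range FOM = TL, so 20*log10(R) = 90.2
R = 10^(90.2/20) = 32359.37 m = 32.36 km

32.36 km


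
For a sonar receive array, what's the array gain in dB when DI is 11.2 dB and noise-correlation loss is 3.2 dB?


8.0 dB


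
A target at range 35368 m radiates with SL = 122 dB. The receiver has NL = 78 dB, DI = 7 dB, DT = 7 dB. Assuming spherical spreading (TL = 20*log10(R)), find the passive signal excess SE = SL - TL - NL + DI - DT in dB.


Step 1: TL = 20*log10(35368) = 90.97 dB
Step 2: SE = 122 - 90.97 - 78 + 7 - 7 = -46.97

-46.97 dB


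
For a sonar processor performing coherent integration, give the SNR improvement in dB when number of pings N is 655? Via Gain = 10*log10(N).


28.16 dB


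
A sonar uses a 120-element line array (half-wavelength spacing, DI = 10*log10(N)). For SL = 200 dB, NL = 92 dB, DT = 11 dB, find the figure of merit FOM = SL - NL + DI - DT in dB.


Step 1: DI = 10*log10(120) = 20.79 dB
Step 2: FOM = SL - NL + DI - DT = 200 - 92 + 20.79 - 11 = 117.79

117.79 dB


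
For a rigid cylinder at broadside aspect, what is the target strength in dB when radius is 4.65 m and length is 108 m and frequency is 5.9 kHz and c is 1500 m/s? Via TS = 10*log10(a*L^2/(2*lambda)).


lambda = 1500/5900 = 0.25424 m
TS = 10*log10(4.65*108^2/(2*0.25424)) = 50.28

50.28 dB


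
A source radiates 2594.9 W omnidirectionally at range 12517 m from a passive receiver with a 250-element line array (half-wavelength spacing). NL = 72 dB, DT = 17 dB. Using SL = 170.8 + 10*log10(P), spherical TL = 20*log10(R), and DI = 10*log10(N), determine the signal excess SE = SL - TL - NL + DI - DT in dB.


Step 1: SL = 170.8 + 10*log10(2594.9) = 204.94 dB
Step 2: TL = 20*log10(12517) = 81.95 dB
Step 3: DI = 10*log10(250) = 23.98 dB
Step 4: SE = SL - TL - NL + DI - DT = 204.94 - 81.95 - 72 + 23.98 - 17 = 57.97

57.97 dB


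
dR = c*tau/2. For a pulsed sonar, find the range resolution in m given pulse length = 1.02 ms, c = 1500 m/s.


dR = c*tau/2 = 1500 * 1.02e-3 / 2 = 0.765

0.765 m


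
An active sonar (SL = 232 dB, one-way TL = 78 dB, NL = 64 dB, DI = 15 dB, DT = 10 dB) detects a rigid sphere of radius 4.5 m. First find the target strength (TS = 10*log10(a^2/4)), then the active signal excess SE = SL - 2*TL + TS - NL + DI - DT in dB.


Step 1: TS = 10*log10(4.5^2/4) = 7.04 dB
Step 2: SE = SL - 2*TL + TS - NL + DI - DT = 232 - 2*78 + (7.04) - 64 + 15 - 10 = 24.04

24.04 dB


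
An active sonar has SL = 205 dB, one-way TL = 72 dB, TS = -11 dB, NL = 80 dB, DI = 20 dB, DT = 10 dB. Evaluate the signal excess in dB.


-20 dB


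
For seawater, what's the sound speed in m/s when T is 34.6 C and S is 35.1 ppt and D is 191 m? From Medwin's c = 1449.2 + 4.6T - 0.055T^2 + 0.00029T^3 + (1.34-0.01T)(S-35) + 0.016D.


1557.68 m/s


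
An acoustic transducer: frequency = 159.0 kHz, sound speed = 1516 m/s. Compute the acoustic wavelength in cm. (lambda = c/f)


lambda = c/f = 1516 / 159000 = 0.0095 m = 0.95 cm

0.95 cm


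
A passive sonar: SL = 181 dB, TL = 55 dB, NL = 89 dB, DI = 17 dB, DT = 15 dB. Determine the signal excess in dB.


SE = SL - TL - NL + DI - DT = 181 - 55 - 89 + 17 - 15 = 39

39 dB


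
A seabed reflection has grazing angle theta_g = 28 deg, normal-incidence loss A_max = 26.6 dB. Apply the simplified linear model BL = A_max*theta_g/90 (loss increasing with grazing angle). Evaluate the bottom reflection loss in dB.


8.28 dB


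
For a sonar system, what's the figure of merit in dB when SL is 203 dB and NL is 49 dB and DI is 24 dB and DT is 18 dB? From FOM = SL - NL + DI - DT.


FOM = SL - NL + DI - DT = 203 - 49 + 24 - 18 = 160

160 dB


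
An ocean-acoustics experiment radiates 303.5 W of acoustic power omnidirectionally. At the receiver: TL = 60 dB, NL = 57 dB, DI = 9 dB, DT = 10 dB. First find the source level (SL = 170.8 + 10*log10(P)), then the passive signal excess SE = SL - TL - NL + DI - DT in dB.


Step 1: SL = 170.8 + 10*log10(303.5) = 195.62 dB
Step 2: SE = SL - TL - NL + DI - DT = 195.62 - 60 - 57 + 9 - 10 = 77.62

77.62 dB


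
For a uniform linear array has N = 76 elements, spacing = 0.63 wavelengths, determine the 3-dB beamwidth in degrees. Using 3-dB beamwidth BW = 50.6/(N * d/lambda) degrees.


BW = 50.6 / (76 * 0.63) = 50.6 / 47.88 = 1.06

1.06 deg


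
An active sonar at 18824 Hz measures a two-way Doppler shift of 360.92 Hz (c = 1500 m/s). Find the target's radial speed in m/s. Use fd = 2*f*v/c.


From fd = 2*f*v/c, v = c*fd/(2*f) = 1500 * 360.92 / (2*18824) = 14.38

14.38 m/s


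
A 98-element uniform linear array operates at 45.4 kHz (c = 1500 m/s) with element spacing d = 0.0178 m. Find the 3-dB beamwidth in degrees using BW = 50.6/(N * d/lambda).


0.96 deg


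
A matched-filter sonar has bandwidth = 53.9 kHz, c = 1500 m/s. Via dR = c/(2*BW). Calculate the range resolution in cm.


dR = c/(2*BW) = 1500 / (2 * 53.9e3) = 0.0139 m = 1.39 cm

1.39 cm


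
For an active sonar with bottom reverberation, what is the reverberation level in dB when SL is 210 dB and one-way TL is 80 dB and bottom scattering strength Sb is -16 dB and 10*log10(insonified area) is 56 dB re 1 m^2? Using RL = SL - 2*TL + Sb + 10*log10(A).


RL = SL - 2*TL + Sb + 10*log10(A) = 210 - 2*80 + (-16) + 56 = 90

90 dB


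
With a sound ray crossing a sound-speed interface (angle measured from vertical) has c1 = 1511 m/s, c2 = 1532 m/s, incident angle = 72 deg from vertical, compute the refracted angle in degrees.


sin(theta2) = (c2/c1)*sin(theta1) = (1532/1511)*sin(72 deg) = 0.96427
theta2 = arcsin(0.96427) = 74.64

74.64 deg


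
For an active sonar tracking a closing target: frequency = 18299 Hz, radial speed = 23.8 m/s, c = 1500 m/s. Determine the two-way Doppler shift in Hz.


fd = 2*f*v/c = 2 * 18299 * 23.8 / 1500 = 580.69

580.69 Hz


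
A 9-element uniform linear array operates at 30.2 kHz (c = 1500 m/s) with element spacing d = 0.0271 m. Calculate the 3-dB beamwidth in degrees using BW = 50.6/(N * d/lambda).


10.3 deg


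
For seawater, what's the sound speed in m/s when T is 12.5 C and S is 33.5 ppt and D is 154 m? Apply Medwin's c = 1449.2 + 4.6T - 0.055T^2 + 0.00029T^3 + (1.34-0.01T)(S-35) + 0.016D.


c = 1449.2 + 4.6*12.5 - 0.055*12.5^2 + 0.00029*12.5^3 + (1.34 - 0.01*12.5)*(33.5 - 35) + 0.016*154 = 1499.31

1499.31 m/s


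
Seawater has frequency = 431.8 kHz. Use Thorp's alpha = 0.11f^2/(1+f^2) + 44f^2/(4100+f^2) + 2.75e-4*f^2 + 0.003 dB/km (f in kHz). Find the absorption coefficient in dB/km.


f^2 = 186451.24
alpha = 0.11*186451.24/(1+186451.24) + 44*186451.24/(4100+186451.24) + 2.75e-4*186451.24 + 0.003 = 94.44

94.44 dB/km


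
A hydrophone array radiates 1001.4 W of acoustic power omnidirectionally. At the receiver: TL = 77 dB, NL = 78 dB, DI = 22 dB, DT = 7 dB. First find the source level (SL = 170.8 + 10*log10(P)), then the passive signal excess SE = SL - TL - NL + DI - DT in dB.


Step 1: SL = 170.8 + 10*log10(1001.4) = 200.81 dB
Step 2: SE = SL - TL - NL + DI - DT = 200.81 - 77 - 78 + 22 - 7 = 60.81

60.81 dB


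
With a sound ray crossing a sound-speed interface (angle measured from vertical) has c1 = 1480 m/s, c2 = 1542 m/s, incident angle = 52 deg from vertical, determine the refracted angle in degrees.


sin(theta2) = (c2/c1)*sin(theta1) = (1542/1480)*sin(52 deg) = 0.82102
theta2 = arcsin(0.82102) = 55.19

55.19 deg


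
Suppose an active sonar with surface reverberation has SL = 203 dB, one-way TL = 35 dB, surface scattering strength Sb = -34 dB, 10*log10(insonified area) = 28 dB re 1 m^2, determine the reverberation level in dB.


RL = SL - 2*TL + Sb + 10*log10(A) = 203 - 2*35 + (-34) + 28 = 127

127 dB


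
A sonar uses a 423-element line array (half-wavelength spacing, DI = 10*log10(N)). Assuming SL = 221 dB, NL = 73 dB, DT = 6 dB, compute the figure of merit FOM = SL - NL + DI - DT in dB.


168.26 dB


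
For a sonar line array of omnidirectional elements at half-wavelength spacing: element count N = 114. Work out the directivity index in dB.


DI = 10*log10(114) = 20.57

20.57 dB


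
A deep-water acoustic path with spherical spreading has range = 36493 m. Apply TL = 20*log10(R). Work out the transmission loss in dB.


TL = 20*log10(36493) = 91.24

91.24 dB


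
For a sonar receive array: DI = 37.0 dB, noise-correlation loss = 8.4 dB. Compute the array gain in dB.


AG = DI - L_corr = 37.0 - 8.4 = 28.6

28.6 dB


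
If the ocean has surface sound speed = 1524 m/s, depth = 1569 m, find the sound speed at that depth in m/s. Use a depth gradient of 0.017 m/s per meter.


c = 1524 + 0.017 * 1569 = 1550.673

1550.673 m/s


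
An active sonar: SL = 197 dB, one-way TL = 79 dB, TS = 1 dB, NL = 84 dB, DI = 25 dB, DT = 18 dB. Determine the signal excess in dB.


SE = SL - 2*TL + TS - NL + DI - DT = 197 - 2*79 + (1) - 84 + 25 - 18 = -37

-37 dB


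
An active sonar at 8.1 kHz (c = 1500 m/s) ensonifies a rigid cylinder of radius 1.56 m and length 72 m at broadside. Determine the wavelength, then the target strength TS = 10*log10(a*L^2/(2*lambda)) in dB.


Step 1: lambda = c/f = 1500/8100 = 0.18519 m
Step 2: TS = 10*log10(a*L^2/(2*lambda)) = 10*log10(1.56*72^2/(2*0.18519)) = 43.39

43.39 dB


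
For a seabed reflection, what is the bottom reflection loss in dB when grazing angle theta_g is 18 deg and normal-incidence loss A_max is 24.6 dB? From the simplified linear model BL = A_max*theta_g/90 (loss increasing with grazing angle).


BL = A_max * theta_g / 90 = 24.6 * 18 / 90 = 4.92

4.92 dB


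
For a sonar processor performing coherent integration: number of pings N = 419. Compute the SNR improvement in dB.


Gain = 10*log10(419) = 26.22

26.22 dB


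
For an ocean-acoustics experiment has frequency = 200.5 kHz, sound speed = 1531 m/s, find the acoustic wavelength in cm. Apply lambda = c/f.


lambda = c/f = 1531 / 200500 = 0.0076 m = 0.76 cm

0.76 cm


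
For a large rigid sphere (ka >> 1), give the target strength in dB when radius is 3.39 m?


4.58 dB


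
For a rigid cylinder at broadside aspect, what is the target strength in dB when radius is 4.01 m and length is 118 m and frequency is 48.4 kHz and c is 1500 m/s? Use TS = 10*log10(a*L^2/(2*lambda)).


59.55 dB


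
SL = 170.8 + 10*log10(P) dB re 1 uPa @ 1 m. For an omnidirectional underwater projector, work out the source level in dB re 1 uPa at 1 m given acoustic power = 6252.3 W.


SL = 170.8 + 10*log10(6252.3) = 170.8 + 37.96 = 208.76

208.76 dB


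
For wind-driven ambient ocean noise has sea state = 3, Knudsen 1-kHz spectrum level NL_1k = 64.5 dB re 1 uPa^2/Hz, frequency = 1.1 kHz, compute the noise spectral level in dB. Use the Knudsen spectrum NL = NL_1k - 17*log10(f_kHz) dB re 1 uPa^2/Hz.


63.8 dB


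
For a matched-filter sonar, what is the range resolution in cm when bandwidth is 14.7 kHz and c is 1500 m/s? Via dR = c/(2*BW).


dR = c/(2*BW) = 1500 / (2 * 14.7e3) = 0.051 m = 5.1 cm

5.1 cm


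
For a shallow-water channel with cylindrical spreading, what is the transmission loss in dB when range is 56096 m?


47.49 dB


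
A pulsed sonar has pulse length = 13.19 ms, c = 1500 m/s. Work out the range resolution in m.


dR = c*tau/2 = 1500 * 13.19e-3 / 2 = 9.8925

9.8925 m


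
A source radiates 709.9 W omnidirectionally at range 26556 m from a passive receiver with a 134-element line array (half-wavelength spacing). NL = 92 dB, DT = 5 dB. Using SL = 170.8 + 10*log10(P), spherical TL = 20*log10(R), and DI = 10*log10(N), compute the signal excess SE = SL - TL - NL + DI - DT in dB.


35.1 dB


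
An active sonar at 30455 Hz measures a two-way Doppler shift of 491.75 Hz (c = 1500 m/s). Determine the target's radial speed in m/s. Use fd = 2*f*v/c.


From fd = 2*f*v/c, v = c*fd/(2*f) = 1500 * 491.75 / (2*30455) = 12.11

12.11 m/s


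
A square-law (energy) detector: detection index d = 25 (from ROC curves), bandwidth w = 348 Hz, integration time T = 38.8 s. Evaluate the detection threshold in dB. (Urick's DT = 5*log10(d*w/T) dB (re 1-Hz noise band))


DT = 5*log10(d*w/T) = 5*log10(25 * 348 / 38.8) = 5*log10(224.23) = 11.75

11.75 dB


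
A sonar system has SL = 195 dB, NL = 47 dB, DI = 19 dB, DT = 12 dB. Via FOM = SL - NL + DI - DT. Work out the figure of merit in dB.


155 dB


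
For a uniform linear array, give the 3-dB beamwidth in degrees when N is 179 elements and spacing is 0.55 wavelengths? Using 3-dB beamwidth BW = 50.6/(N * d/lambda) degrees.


BW = 50.6 / (179 * 0.55) = 50.6 / 98.45 = 0.51

0.51 deg


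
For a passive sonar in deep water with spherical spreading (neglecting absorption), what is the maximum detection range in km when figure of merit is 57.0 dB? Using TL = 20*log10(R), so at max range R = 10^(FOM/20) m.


At max range FOM = TL, so 20*log10(R) = 57.0
R = 10^(57.0/20) = 707.95 m = 0.71 km

0.71 km


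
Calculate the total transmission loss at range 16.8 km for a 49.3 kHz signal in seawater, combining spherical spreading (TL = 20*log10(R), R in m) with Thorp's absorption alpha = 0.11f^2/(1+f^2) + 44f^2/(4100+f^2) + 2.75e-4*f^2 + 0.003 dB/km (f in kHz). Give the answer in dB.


Step 1 (Thorp): alpha = 0.11*2430.49/(1+2430.49) + 44*2430.49/(4100+2430.49) + 2.75e-4*2430.49 + 0.003 = 17.1571 dB/km
Step 2: TL_spread = 20*log10(16800) = 84.51 dB
Step 3: TL_abs = alpha*R = 17.1571 * 16.8 = 288.24 dB
Step 4: TL_total = 84.51 + 288.24 = 372.75

372.75 dB


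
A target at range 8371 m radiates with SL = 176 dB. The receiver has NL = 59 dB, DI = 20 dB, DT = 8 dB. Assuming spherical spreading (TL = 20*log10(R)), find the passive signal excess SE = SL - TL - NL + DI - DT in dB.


Step 1: TL = 20*log10(8371) = 78.46 dB
Step 2: SE = 176 - 78.46 - 59 + 20 - 8 = 50.54

50.54 dB


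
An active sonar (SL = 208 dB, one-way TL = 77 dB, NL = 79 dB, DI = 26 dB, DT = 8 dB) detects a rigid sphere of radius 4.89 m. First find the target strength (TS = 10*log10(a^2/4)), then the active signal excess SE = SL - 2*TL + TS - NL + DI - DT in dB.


Step 1: TS = 10*log10(4.89^2/4) = 7.77 dB
Step 2: SE = SL - 2*TL + TS - NL + DI - DT = 208 - 2*77 + (7.77) - 79 + 26 - 8 = 0.77

0.77 dB


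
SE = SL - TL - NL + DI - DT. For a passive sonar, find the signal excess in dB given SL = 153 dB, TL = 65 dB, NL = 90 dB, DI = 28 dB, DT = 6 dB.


20 dB


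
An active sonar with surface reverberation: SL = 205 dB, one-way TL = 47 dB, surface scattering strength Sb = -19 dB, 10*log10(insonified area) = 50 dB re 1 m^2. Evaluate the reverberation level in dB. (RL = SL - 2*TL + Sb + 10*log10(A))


RL = SL - 2*TL + Sb + 10*log10(A) = 205 - 2*47 + (-19) + 50 = 142

142 dB


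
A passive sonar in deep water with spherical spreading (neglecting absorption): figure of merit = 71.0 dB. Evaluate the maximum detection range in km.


At max range FOM = TL, so 20*log10(R) = 71.0
R = 10^(71.0/20) = 3548.13 m = 3.55 km

3.55 km


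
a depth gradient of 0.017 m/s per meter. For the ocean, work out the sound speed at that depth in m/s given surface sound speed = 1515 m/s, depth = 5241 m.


1604.097 m/s


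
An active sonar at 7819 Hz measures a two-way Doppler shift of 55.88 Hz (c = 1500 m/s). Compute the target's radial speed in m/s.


5.36 m/s


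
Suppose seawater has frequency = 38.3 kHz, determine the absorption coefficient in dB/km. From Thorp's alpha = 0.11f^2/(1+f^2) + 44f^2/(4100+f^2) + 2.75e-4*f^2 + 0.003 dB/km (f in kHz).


12.11 dB/km


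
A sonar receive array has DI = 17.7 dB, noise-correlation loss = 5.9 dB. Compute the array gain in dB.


11.8 dB


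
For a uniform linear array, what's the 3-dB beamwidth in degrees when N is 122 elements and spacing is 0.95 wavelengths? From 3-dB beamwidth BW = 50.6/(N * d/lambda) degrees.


BW = 50.6 / (122 * 0.95) = 50.6 / 115.9 = 0.44

0.44 deg


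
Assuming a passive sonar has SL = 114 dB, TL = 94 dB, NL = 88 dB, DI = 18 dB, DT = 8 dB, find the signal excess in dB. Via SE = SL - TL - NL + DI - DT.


-58 dB


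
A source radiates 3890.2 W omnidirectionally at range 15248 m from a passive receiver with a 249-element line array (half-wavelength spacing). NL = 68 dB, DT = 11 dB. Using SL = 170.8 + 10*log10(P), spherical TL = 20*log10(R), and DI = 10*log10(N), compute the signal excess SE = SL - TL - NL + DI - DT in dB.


68.0 dB


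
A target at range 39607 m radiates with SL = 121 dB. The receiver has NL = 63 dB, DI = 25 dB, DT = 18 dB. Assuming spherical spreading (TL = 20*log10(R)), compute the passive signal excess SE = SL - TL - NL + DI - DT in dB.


Step 1: TL = 20*log10(39607) = 91.96 dB
Step 2: SE = 121 - 91.96 - 63 + 25 - 18 = -26.96

-26.96 dB


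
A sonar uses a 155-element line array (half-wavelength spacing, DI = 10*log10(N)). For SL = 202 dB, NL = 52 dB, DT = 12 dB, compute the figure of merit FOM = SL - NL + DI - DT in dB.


Step 1: DI = 10*log10(155) = 21.9 dB
Step 2: FOM = SL - NL + DI - DT = 202 - 52 + 21.9 - 12 = 159.9

159.9 dB


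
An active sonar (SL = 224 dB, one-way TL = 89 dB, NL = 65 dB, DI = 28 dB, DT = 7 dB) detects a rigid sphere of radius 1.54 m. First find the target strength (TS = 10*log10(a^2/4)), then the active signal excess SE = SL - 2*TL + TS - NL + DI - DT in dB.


Step 1: TS = 10*log10(1.54^2/4) = -2.27 dB
Step 2: SE = SL - 2*TL + TS - NL + DI - DT = 224 - 2*89 + (-2.27) - 65 + 28 - 7 = -0.27

-0.27 dB


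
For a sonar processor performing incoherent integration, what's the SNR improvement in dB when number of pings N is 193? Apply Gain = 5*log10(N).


11.43 dB


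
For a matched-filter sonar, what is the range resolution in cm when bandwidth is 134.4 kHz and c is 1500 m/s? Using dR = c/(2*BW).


dR = c/(2*BW) = 1500 / (2 * 134.4e3) = 0.0056 m = 0.56 cm

0.56 cm


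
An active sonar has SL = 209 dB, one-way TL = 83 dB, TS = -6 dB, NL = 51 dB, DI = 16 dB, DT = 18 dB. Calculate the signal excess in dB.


-16 dB


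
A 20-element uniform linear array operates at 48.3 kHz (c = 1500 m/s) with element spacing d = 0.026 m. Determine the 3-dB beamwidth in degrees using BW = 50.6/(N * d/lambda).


Step 1: lambda = 1500/48300 = 0.03106 m
Step 2: d/lambda = 0.026/0.03106 = 0.8371
Step 3: BW = 50.6/(N * d/lambda) = 50.6/(20 * 0.8371) = 3.02

3.02 deg


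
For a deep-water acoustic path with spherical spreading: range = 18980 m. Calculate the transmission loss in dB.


85.57 dB


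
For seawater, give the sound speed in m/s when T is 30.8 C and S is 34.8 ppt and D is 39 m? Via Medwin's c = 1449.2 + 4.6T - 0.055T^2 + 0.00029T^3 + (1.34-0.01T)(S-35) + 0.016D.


1547.6 m/s


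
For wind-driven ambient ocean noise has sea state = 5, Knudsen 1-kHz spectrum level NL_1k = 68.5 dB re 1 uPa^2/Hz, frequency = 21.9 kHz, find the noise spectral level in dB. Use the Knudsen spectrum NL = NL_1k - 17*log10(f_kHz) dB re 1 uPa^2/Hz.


NL = NL_1k - 17*log10(f_kHz) = 68.5 - 17*log10(21.9) = 68.5 - (22.79) = 45.71

45.71 dB


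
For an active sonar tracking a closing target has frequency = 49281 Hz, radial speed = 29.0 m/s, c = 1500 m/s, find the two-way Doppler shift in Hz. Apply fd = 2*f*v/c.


1905.53 Hz


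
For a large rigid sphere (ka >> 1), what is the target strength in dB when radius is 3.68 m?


TS = 10*log10(3.68^2 / 4) = 10*log10(3.3856) = 5.3

5.3 dB


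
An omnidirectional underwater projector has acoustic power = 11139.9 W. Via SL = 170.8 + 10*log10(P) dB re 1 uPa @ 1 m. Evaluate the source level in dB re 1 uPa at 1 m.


211.27 dB


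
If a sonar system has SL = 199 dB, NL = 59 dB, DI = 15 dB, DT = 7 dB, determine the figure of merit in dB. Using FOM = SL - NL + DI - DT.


FOM = SL - NL + DI - DT = 199 - 59 + 15 - 7 = 148

148 dB


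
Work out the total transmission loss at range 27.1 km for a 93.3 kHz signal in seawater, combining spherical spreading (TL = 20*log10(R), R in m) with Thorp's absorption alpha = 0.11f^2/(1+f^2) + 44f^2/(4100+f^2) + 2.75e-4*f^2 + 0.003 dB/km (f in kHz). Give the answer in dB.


Step 1 (Thorp): alpha = 0.11*8704.89/(1+8704.89) + 44*8704.89/(4100+8704.89) + 2.75e-4*8704.89 + 0.003 = 32.4185 dB/km
Step 2: TL_spread = 20*log10(27100) = 88.66 dB
Step 3: TL_abs = alpha*R = 32.4185 * 27.1 = 878.54 dB
Step 4: TL_total = 88.66 + 878.54 = 967.2

967.2 dB


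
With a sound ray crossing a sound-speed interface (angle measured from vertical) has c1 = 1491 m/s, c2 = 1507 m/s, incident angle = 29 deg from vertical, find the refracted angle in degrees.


sin(theta2) = (c2/c1)*sin(theta1) = (1507/1491)*sin(29 deg) = 0.49001
theta2 = arcsin(0.49001) = 29.34

29.34 deg


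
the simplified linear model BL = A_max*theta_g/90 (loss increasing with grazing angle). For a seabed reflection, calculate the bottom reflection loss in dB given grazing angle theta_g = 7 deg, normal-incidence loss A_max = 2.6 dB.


BL = A_max * theta_g / 90 = 2.6 * 7 / 90 = 0.2

0.2 dB


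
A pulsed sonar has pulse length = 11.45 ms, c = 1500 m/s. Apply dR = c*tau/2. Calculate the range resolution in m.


dR = c*tau/2 = 1500 * 11.45e-3 / 2 = 8.5875

8.5875 m


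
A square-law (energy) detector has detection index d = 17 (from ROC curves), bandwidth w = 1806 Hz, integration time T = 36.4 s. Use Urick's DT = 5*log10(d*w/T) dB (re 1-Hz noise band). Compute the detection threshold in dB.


14.63 dB


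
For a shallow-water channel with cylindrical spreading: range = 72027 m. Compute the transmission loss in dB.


TL = 10*log10(72027) = 48.57

48.57 dB


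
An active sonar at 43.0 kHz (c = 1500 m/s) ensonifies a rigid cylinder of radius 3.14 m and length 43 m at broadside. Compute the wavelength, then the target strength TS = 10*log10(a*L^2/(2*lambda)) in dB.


Step 1: lambda = c/f = 1500/43000 = 0.03488 m
Step 2: TS = 10*log10(a*L^2/(2*lambda)) = 10*log10(3.14*43^2/(2*0.03488)) = 49.2

49.2 dB


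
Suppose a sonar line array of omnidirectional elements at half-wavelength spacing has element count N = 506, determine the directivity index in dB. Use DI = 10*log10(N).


27.04 dB


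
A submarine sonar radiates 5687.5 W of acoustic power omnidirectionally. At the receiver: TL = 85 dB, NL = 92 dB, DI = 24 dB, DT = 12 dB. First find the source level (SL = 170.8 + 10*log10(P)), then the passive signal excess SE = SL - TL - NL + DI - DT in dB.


Step 1: SL = 170.8 + 10*log10(5687.5) = 208.35 dB
Step 2: SE = SL - TL - NL + DI - DT = 208.35 - 85 - 92 + 24 - 12 = 43.35

43.35 dB
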